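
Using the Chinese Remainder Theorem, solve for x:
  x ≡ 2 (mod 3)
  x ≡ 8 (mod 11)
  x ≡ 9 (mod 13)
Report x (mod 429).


Moduli 3, 11, 13 are pairwise coprime; by CRT there is a unique solution modulo M = 3 · 11 · 13 = 429.
Solve pairwise, accumulating the modulus:
  Start with x ≡ 2 (mod 3).
  Combine with x ≡ 8 (mod 11): since gcd(3, 11) = 1, we get a unique residue mod 33.
    Write x = 2 + 3·t and substitute into x ≡ 8 (mod 11): 3·t ≡ 8 − 2 = 6 (mod 11).
    The inverse of 3 mod 11 is 4 (since 3·4 = 12 = 1·11 + 1), so t ≡ 4·6 = 24 ≡ 2 (mod 11).
    Then x = 2 + 3·2 = 8, valid modulo lcm(3, 11) = 33: x ≡ 8 (mod 33).
  Combine with x ≡ 9 (mod 13): since gcd(33, 13) = 1, we get a unique residue mod 429.
    Write x = 8 + 33·t and substitute into x ≡ 9 (mod 13): 33·t ≡ 9 − 8 = 1 (mod 13).
    Reduce coefficients mod 13: 7·t ≡ 1 (mod 13).
    The inverse of 7 mod 13 is 2 (since 7·2 = 14 = 1·13 + 1), so t ≡ 2·1 = 2 ≡ 2 (mod 13).
    Then x = 8 + 33·2 = 74, valid modulo lcm(33, 13) = 429: x ≡ 74 (mod 429).
Verify: 74 mod 3 = 2 ✓, 74 mod 11 = 8 ✓, 74 mod 13 = 9 ✓.

x ≡ 74 (mod 429).


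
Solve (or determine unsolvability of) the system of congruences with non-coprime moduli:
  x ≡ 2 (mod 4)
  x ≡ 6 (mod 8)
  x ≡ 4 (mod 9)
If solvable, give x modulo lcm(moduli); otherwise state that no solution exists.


Moduli 4, 8, 9 are not pairwise coprime, so CRT works modulo lcm(m_i) when all pairwise compatibility conditions hold.
Pairwise compatibility: gcd(m_i, m_j) must divide a_i - a_j for every pair.
Merge one congruence at a time:
  Start: x ≡ 2 (mod 4).
  Combine with x ≡ 6 (mod 8): gcd(4, 8) = 4; 6 - 2 = 4, which IS divisible by 4, so compatible.
    Write x = 2 + 4·t and substitute into x ≡ 6 (mod 8): 4·t ≡ 6 − 2 = 4 (mod 8).
    Divide the congruence (and modulus) by g = 4: 1·t ≡ 1 (mod 2).
    So t ≡ 1 (mod 2).
    Then x = 2 + 4·1 = 6, valid modulo lcm(4, 8) = 8: x ≡ 6 (mod 8).
  Combine with x ≡ 4 (mod 9): gcd(8, 9) = 1; 4 - 6 = -2, which IS divisible by 1, so compatible.
    Write x = 6 + 8·t and substitute into x ≡ 4 (mod 9): 8·t ≡ 4 − 6 = -2 (mod 9).
    Reduce coefficients mod 9: 8·t ≡ 7 (mod 9).
    The inverse of 8 mod 9 is 8 (since 8·8 = 64 = 7·9 + 1), so t ≡ 8·7 = 56 ≡ 2 (mod 9).
    Then x = 6 + 8·2 = 22, valid modulo lcm(8, 9) = 72: x ≡ 22 (mod 72).
Verify: 22 mod 4 = 2, 22 mod 8 = 6, 22 mod 9 = 4.

x ≡ 22 (mod 72).


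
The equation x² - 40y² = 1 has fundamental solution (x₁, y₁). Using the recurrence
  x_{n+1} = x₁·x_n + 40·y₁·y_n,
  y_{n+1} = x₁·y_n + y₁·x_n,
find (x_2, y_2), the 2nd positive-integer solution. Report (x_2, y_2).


Step 1: Find the fundamental solution (x₁, y₁) of x² - 40y² = 1.
  Expand √40 as a continued fraction. a₀ = ⌊√40⌋ = 6; iterate m_{k+1} = d_k·a_k − m_k, d_{k+1} = (40 − m_{k+1}²)/d_k, a_{k+1} = ⌊(a₀ + m_{k+1})/d_{k+1}⌋ (starting m₀ = 0, d₀ = 1), with convergents p_k = a_k·p_{k-1} + p_{k-2}, q_k = a_k·q_{k-1} + q_{k-2} (p₋₁ = 1, q₋₁ = 0):
  k = 0: a₀ = 6; p₀/q₀ = 6/1; p₀² − 40·q₀² = 36 − 40 = -4.
  k = 1: m = 6, d = 4, a = ⌊(6 + 6)/4⌋ = 3; p/q = (3·6 + 1)/(3·1 + 0) = 19/3; p² − 40·q² = 361 − 360 = 1.
  The first convergent with p² − 40·q² = 1 gives the fundamental solution (x₁, y₁) = (19, 3).
Step 2: Apply the recurrence (x_{n+1}, y_{n+1}) = (x₁x_n + 40y₁y_n, x₁y_n + y₁x_n) repeatedly.
  From (x_1, y_1) = (19, 3): x_2 = 19·19 + 40·3·3 = 721; y_2 = 19·3 + 3·19 = 114.
Step 3: Verify x_2² - 40·y_2² = 519841 - 519840 = 1 (should be 1). ✓

(x_1, y_1) = (19, 3); (x_2, y_2) = (721, 114).


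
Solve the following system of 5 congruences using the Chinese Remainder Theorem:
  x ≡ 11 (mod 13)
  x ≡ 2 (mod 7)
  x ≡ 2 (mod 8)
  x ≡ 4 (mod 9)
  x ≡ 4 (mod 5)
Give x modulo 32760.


Product of moduli M = 13 · 7 · 8 · 9 · 5 = 32760.
Merge one congruence at a time:
  Start: x ≡ 11 (mod 13).
  Combine with x ≡ 2 (mod 7); new modulus lcm = 91.
    Write x = 11 + 13·t and substitute into x ≡ 2 (mod 7): 13·t ≡ 2 − 11 = -9 (mod 7).
    Reduce coefficients mod 7: 6·t ≡ 5 (mod 7).
    The inverse of 6 mod 7 is 6 (since 6·6 = 36 = 5·7 + 1), so t ≡ 6·5 = 30 ≡ 2 (mod 7).
    Then x = 11 + 13·2 = 37, valid modulo lcm(13, 7) = 91: x ≡ 37 (mod 91).
  Combine with x ≡ 2 (mod 8); new modulus lcm = 728.
    Write x = 37 + 91·t and substitute into x ≡ 2 (mod 8): 91·t ≡ 2 − 37 = -35 (mod 8).
    Reduce coefficients mod 8: 3·t ≡ 5 (mod 8).
    The inverse of 3 mod 8 is 3 (since 3·3 = 9 = 1·8 + 1), so t ≡ 3·5 = 15 ≡ 7 (mod 8).
    Then x = 37 + 91·7 = 674, valid modulo lcm(91, 8) = 728: x ≡ 674 (mod 728).
  Combine with x ≡ 4 (mod 9); new modulus lcm = 6552.
    Write x = 674 + 728·t and substitute into x ≡ 4 (mod 9): 728·t ≡ 4 − 674 = -670 (mod 9).
    Reduce coefficients mod 9: 8·t ≡ 5 (mod 9).
    The inverse of 8 mod 9 is 8 (since 8·8 = 64 = 7·9 + 1), so t ≡ 8·5 = 40 ≡ 4 (mod 9).
    Then x = 674 + 728·4 = 3586, valid modulo lcm(728, 9) = 6552: x ≡ 3586 (mod 6552).
  Combine with x ≡ 4 (mod 5); new modulus lcm = 32760.
    Write x = 3586 + 6552·t and substitute into x ≡ 4 (mod 5): 6552·t ≡ 4 − 3586 = -3582 (mod 5).
    Reduce coefficients mod 5: 2·t ≡ 3 (mod 5).
    The inverse of 2 mod 5 is 3 (since 2·3 = 6 = 1·5 + 1), so t ≡ 3·3 = 9 ≡ 4 (mod 5).
    Then x = 3586 + 6552·4 = 29794, valid modulo lcm(6552, 5) = 32760: x ≡ 29794 (mod 32760).
Verify against each original: 29794 mod 13 = 11, 29794 mod 7 = 2, 29794 mod 8 = 2, 29794 mod 9 = 4, 29794 mod 5 = 4.

x ≡ 29794 (mod 32760).


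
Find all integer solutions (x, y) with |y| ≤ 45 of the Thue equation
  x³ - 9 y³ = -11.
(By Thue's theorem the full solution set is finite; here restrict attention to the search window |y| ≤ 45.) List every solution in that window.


The equation is x³ - 9y³ = -11. For fixed y, x³ = 9·y³ − 11, so a solution requires the RHS to be a perfect cube.
Strategy: iterate y from -45 to 45, compute RHS = 9·y³ − 11, and check whether it is a (positive or negative) perfect cube.
Check small values of y:
  y = 0: RHS = -11 is not a perfect cube.
  y = 1: RHS = -2 is not a perfect cube.
  y = -1: RHS = -20 is not a perfect cube.
  y = 2: RHS = 61 is not a perfect cube.
  y = -2: RHS = -83 is not a perfect cube.
  y = 3: RHS = 232 is not a perfect cube.
  y = -3: RHS = -254 is not a perfect cube.
Continuing the search up to |y| = 45 finds no solutions either.
No (x, y) in the scanned range satisfies the equation.

No integer solutions with |y| ≤ 45.


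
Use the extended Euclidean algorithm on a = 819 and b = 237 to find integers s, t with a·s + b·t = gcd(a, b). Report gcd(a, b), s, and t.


Euclidean algorithm on (819, 237) — divide until remainder is 0:
  819 = 3 · 237 + 108
  237 = 2 · 108 + 21
  108 = 5 · 21 + 3
  21 = 7 · 3 + 0
gcd(819, 237) = 3.
Track Bezout coefficients alongside the remainders: start with r₀ = 819 = a·1 + b·0 (s = 1, t = 0) and r₁ = 237 = a·0 + b·1 (s = 0, t = 1); each new remainder r_{k+1} = r_{k-1} − q_k·r_k inherits s_{k+1} = s_{k-1} − q_k·s_k, t_{k+1} = t_{k-1} − q_k·t_k, so r_k = a·s_k + b·t_k at every step:
  q = 3: r = 108, s = 1 − 3·0 = 1, t = 0 − 3·1 = -3  (check: 819·1 + 237·(-3) = 108)
  q = 2: r = 21, s = 0 − 2·1 = -2, t = 1 − 2·(-3) = 7  (check: 819·(-2) + 237·7 = 21)
  q = 5: r = 3, s = 1 − 5·(-2) = 11, t = -3 − 5·7 = -38  (check: 819·11 + 237·(-38) = 3)
The row with r = 3 (the gcd) gives the Bezout coefficients s = 11, t = -38.
Result: 819 · (11) + 237 · (-38) = 3.

gcd(819, 237) = 3; s = 11, t = -38 (check: 819·11 + 237·(-38) = 3).


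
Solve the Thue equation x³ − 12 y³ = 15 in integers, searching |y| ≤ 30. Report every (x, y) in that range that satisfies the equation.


The equation is x³ - 12y³ = 15. For fixed y, x³ = 12·y³ + 15, so a solution requires the RHS to be a perfect cube.
Strategy: iterate y from -30 to 30, compute RHS = 12·y³ + 15, and check whether it is a (positive or negative) perfect cube.
Check small values of y:
  y = 0: RHS = 15 is not a perfect cube.
  y = 1: RHS = 27 = (3)³ ⇒ x = 3 works.
  y = -1: RHS = 3 is not a perfect cube.
  y = 2: RHS = 111 is not a perfect cube.
  y = -2: RHS = -81 is not a perfect cube.
  y = 3: RHS = 339 is not a perfect cube.
  y = -3: RHS = -309 is not a perfect cube.
Continuing the search up to |y| = 30 finds no further solutions beyond those listed.
Collected solutions: (3, 1).

Solutions (with |y| ≤ 30): (3, 1).


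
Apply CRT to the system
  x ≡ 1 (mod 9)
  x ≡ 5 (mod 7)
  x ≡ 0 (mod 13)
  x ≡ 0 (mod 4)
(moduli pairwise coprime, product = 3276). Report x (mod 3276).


Product of moduli M = 9 · 7 · 13 · 4 = 3276.
Merge one congruence at a time:
  Start: x ≡ 1 (mod 9).
  Combine with x ≡ 5 (mod 7); new modulus lcm = 63.
    Write x = 1 + 9·t and substitute into x ≡ 5 (mod 7): 9·t ≡ 5 − 1 = 4 (mod 7).
    Reduce coefficients mod 7: 2·t ≡ 4 (mod 7).
    The inverse of 2 mod 7 is 4 (since 2·4 = 8 = 1·7 + 1), so t ≡ 4·4 = 16 ≡ 2 (mod 7).
    Then x = 1 + 9·2 = 19, valid modulo lcm(9, 7) = 63: x ≡ 19 (mod 63).
  Combine with x ≡ 0 (mod 13); new modulus lcm = 819.
    Write x = 19 + 63·t and substitute into x ≡ 0 (mod 13): 63·t ≡ 0 − 19 = -19 (mod 13).
    Reduce coefficients mod 13: 11·t ≡ 7 (mod 13).
    The inverse of 11 mod 13 is 6 (since 11·6 = 66 = 5·13 + 1), so t ≡ 6·7 = 42 ≡ 3 (mod 13).
    Then x = 19 + 63·3 = 208, valid modulo lcm(63, 13) = 819: x ≡ 208 (mod 819).
  Combine with x ≡ 0 (mod 4); new modulus lcm = 3276.
    Write x = 208 + 819·t and substitute into x ≡ 0 (mod 4): 819·t ≡ 0 − 208 = -208 (mod 4).
    Reduce coefficients mod 4: 3·t ≡ 0 (mod 4).
    The inverse of 3 mod 4 is 3 (since 3·3 = 9 = 2·4 + 1), so t ≡ 3·0 = 0 ≡ 0 (mod 4).
    Then x = 208 + 819·0 = 208, valid modulo lcm(819, 4) = 3276: x ≡ 208 (mod 3276).
Verify against each original: 208 mod 9 = 1, 208 mod 7 = 5, 208 mod 13 = 0, 208 mod 4 = 0.

x ≡ 208 (mod 3276).


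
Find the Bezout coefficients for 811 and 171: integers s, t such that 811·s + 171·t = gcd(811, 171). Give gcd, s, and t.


Euclidean algorithm on (811, 171) — divide until remainder is 0:
  811 = 4 · 171 + 127
  171 = 1 · 127 + 44
  127 = 2 · 44 + 39
  44 = 1 · 39 + 5
  39 = 7 · 5 + 4
  5 = 1 · 4 + 1
  4 = 4 · 1 + 0
gcd(811, 171) = 1.
Track Bezout coefficients alongside the remainders: start with r₀ = 811 = a·1 + b·0 (s = 1, t = 0) and r₁ = 171 = a·0 + b·1 (s = 0, t = 1); each new remainder r_{k+1} = r_{k-1} − q_k·r_k inherits s_{k+1} = s_{k-1} − q_k·s_k, t_{k+1} = t_{k-1} − q_k·t_k, so r_k = a·s_k + b·t_k at every step:
  q = 4: r = 127, s = 1 − 4·0 = 1, t = 0 − 4·1 = -4  (check: 811·1 + 171·(-4) = 127)
  q = 1: r = 44, s = 0 − 1·1 = -1, t = 1 − 1·(-4) = 5  (check: 811·(-1) + 171·5 = 44)
  q = 2: r = 39, s = 1 − 2·(-1) = 3, t = -4 − 2·5 = -14  (check: 811·3 + 171·(-14) = 39)
  q = 1: r = 5, s = -1 − 1·3 = -4, t = 5 − 1·(-14) = 19  (check: 811·(-4) + 171·19 = 5)
  q = 7: r = 4, s = 3 − 7·(-4) = 31, t = -14 − 7·19 = -147  (check: 811·31 + 171·(-147) = 4)
  q = 1: r = 1, s = -4 − 1·31 = -35, t = 19 − 1·(-147) = 166  (check: 811·(-35) + 171·166 = 1)
The row with r = 1 (the gcd) gives the Bezout coefficients s = -35, t = 166.
Result: 811 · (-35) + 171 · (166) = 1.

gcd(811, 171) = 1; s = -35, t = 166 (check: 811·(-35) + 171·166 = 1).


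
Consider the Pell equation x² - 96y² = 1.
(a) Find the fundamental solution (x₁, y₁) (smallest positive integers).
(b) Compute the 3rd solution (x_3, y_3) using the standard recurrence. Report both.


Step 1: Find the fundamental solution (x₁, y₁) of x² - 96y² = 1.
  Expand √96 as a continued fraction. a₀ = ⌊√96⌋ = 9; iterate m_{k+1} = d_k·a_k − m_k, d_{k+1} = (96 − m_{k+1}²)/d_k, a_{k+1} = ⌊(a₀ + m_{k+1})/d_{k+1}⌋ (starting m₀ = 0, d₀ = 1), with convergents p_k = a_k·p_{k-1} + p_{k-2}, q_k = a_k·q_{k-1} + q_{k-2} (p₋₁ = 1, q₋₁ = 0):
  k = 0: a₀ = 9; p₀/q₀ = 9/1; p₀² − 96·q₀² = 81 − 96 = -15.
  k = 1: m = 9, d = 15, a = ⌊(9 + 9)/15⌋ = 1; p/q = (1·9 + 1)/(1·1 + 0) = 10/1; p² − 96·q² = 100 − 96 = 4.
  k = 2: m = 6, d = 4, a = ⌊(9 + 6)/4⌋ = 3; p/q = (3·10 + 9)/(3·1 + 1) = 39/4; p² − 96·q² = 1521 − 1536 = -15.
  k = 3: m = 6, d = 15, a = ⌊(9 + 6)/15⌋ = 1; p/q = (1·39 + 10)/(1·4 + 1) = 49/5; p² − 96·q² = 2401 − 2400 = 1.
  The first convergent with p² − 96·q² = 1 gives the fundamental solution (x₁, y₁) = (49, 5).
Step 2: Apply the recurrence (x_{n+1}, y_{n+1}) = (x₁x_n + 96y₁y_n, x₁y_n + y₁x_n) repeatedly.
  From (x_1, y_1) = (49, 5): x_2 = 49·49 + 96·5·5 = 4801; y_2 = 49·5 + 5·49 = 490.
  From (x_2, y_2) = (4801, 490): x_3 = 49·4801 + 96·5·490 = 470449; y_3 = 49·490 + 5·4801 = 48015.
Step 3: Verify x_3² - 96·y_3² = 221322261601 - 221322261600 = 1 (should be 1). ✓

(x_1, y_1) = (49, 5); (x_3, y_3) = (470449, 48015).


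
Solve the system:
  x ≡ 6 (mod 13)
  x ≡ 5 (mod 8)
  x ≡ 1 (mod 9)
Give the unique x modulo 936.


Moduli 13, 8, 9 are pairwise coprime; by CRT there is a unique solution modulo M = 13 · 8 · 9 = 936.
Solve pairwise, accumulating the modulus:
  Start with x ≡ 6 (mod 13).
  Combine with x ≡ 5 (mod 8): since gcd(13, 8) = 1, we get a unique residue mod 104.
    Write x = 6 + 13·t and substitute into x ≡ 5 (mod 8): 13·t ≡ 5 − 6 = -1 (mod 8).
    Reduce coefficients mod 8: 5·t ≡ 7 (mod 8).
    The inverse of 5 mod 8 is 5 (since 5·5 = 25 = 3·8 + 1), so t ≡ 5·7 = 35 ≡ 3 (mod 8).
    Then x = 6 + 13·3 = 45, valid modulo lcm(13, 8) = 104: x ≡ 45 (mod 104).
  Combine with x ≡ 1 (mod 9): since gcd(104, 9) = 1, we get a unique residue mod 936.
    Write x = 45 + 104·t and substitute into x ≡ 1 (mod 9): 104·t ≡ 1 − 45 = -44 (mod 9).
    Reduce coefficients mod 9: 5·t ≡ 1 (mod 9).
    The inverse of 5 mod 9 is 2 (since 5·2 = 10 = 1·9 + 1), so t ≡ 2·1 = 2 ≡ 2 (mod 9).
    Then x = 45 + 104·2 = 253, valid modulo lcm(104, 9) = 936: x ≡ 253 (mod 936).
Verify: 253 mod 13 = 6 ✓, 253 mod 8 = 5 ✓, 253 mod 9 = 1 ✓.

x ≡ 253 (mod 936).


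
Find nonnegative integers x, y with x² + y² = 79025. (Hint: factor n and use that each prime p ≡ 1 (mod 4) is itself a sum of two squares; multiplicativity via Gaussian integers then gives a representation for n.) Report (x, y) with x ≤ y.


Step 1: Factor n = 79025 = 5^2 · 29 · 109.
Step 2: Check the mod-4 condition on each prime factor: 5 ≡ 1 (mod 4), exponent 2; 29 ≡ 1 (mod 4), exponent 1; 109 ≡ 1 (mod 4), exponent 1.
All primes ≡ 3 (mod 4) appear to even exponent (or don't appear), so by the two-squares theorem n IS expressible as a sum of two squares.
Step 3: Build a representation. Group n = k² · m with k = 5 and m = 29 · 109 = 3161 (a product of primes ≡ 1 (mod 4)); a representation of m scales to one of n via (k·x)² + (k·y)² = k²(x² + y²). Each prime p ≡ 1 (mod 4) is itself a sum of two squares; find a² by testing p − a² for a perfect square:
  29: 29 − 1² = 28, 29 − 2² = 25 = 5² ⇒ 29 = 2² + 5².
  109: 109 − 1² = 108, 109 − 2² = 105, 109 − 3² = 100 = 10² ⇒ 109 = 3² + 10².
  Combine using the Brahmagupta–Fibonacci identity (a² + b²)(c² + d²) = (ac − bd)² + (ad + bc)² = (ac + bd)² + (ad − bc)²:
  29 · 109 = 3161: from (2² + 5²)(3² + 10²), take (2·3 − 5·10, 2·10 + 5·3) = (6 − 50, 20 + 15) = (-44, 35); dropping signs (only squares matter) gives (44, 35); check 44² + 35² = 1936 + 1225 = 3161 ✓.
  Scale by k = 5: (5·44, 5·35) = (220, 175).
Step 4: Order so x ≤ y and verify: 175² + 220² = 30625 + 48400 = 79025 = n. ✓

n = 79025 = 175² + 220² (one valid representation with x ≤ y).


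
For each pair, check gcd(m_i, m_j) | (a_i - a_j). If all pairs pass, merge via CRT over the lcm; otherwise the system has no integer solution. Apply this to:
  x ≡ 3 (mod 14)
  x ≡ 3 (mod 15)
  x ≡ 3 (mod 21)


Moduli 14, 15, 21 are not pairwise coprime, so CRT works modulo lcm(m_i) when all pairwise compatibility conditions hold.
Pairwise compatibility: gcd(m_i, m_j) must divide a_i - a_j for every pair.
Merge one congruence at a time:
  Start: x ≡ 3 (mod 14).
  Combine with x ≡ 3 (mod 15): gcd(14, 15) = 1; 3 - 3 = 0, which IS divisible by 1, so compatible.
    Write x = 3 + 14·t and substitute into x ≡ 3 (mod 15): 14·t ≡ 3 − 3 = 0 (mod 15).
    The inverse of 14 mod 15 is 14 (since 14·14 = 196 = 13·15 + 1), so t ≡ 14·0 = 0 ≡ 0 (mod 15).
    Then x = 3 + 14·0 = 3, valid modulo lcm(14, 15) = 210: x ≡ 3 (mod 210).
  Combine with x ≡ 3 (mod 21): gcd(210, 21) = 21; 3 - 3 = 0, which IS divisible by 21, so compatible.
    Write x = 3 + 210·t and substitute into x ≡ 3 (mod 21): 210·t ≡ 3 − 3 = 0 (mod 21).
    Divide the congruence (and modulus) by g = 21: 10·t ≡ 0 (mod 1).
    Modulo 1 every t works; take t = 0.
    Then x = 3 + 210·0 = 3, valid modulo lcm(210, 21) = 210: x ≡ 3 (mod 210).
Verify: 3 mod 14 = 3, 3 mod 15 = 3, 3 mod 21 = 3.

x ≡ 3 (mod 210).


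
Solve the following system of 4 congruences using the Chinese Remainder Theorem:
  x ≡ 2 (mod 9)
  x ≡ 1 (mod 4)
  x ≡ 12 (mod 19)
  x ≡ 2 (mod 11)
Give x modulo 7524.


Product of moduli M = 9 · 4 · 19 · 11 = 7524.
Merge one congruence at a time:
  Start: x ≡ 2 (mod 9).
  Combine with x ≡ 1 (mod 4); new modulus lcm = 36.
    Write x = 2 + 9·t and substitute into x ≡ 1 (mod 4): 9·t ≡ 1 − 2 = -1 (mod 4).
    Reduce coefficients mod 4: 1·t ≡ 3 (mod 4).
    So t ≡ 3 (mod 4).
    Then x = 2 + 9·3 = 29, valid modulo lcm(9, 4) = 36: x ≡ 29 (mod 36).
  Combine with x ≡ 12 (mod 19); new modulus lcm = 684.
    Write x = 29 + 36·t and substitute into x ≡ 12 (mod 19): 36·t ≡ 12 − 29 = -17 (mod 19).
    Reduce coefficients mod 19: 17·t ≡ 2 (mod 19).
    The inverse of 17 mod 19 is 9 (since 17·9 = 153 = 8·19 + 1), so t ≡ 9·2 = 18 ≡ 18 (mod 19).
    Then x = 29 + 36·18 = 677, valid modulo lcm(36, 19) = 684: x ≡ 677 (mod 684).
  Combine with x ≡ 2 (mod 11); new modulus lcm = 7524.
    Write x = 677 + 684·t and substitute into x ≡ 2 (mod 11): 684·t ≡ 2 − 677 = -675 (mod 11).
    Reduce coefficients mod 11: 2·t ≡ 7 (mod 11).
    The inverse of 2 mod 11 is 6 (since 2·6 = 12 = 1·11 + 1), so t ≡ 6·7 = 42 ≡ 9 (mod 11).
    Then x = 677 + 684·9 = 6833, valid modulo lcm(684, 11) = 7524: x ≡ 6833 (mod 7524).
Verify against each original: 6833 mod 9 = 2, 6833 mod 4 = 1, 6833 mod 19 = 12, 6833 mod 11 = 2.

x ≡ 6833 (mod 7524).


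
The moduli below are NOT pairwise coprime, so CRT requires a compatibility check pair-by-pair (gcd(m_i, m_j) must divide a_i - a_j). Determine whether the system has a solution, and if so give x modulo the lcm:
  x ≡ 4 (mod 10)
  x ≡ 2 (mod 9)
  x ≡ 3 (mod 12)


Moduli 10, 9, 12 are not pairwise coprime, so CRT works modulo lcm(m_i) when all pairwise compatibility conditions hold.
Pairwise compatibility: gcd(m_i, m_j) must divide a_i - a_j for every pair.
Merge one congruence at a time:
  Start: x ≡ 4 (mod 10).
  Combine with x ≡ 2 (mod 9): gcd(10, 9) = 1; 2 - 4 = -2, which IS divisible by 1, so compatible.
    Write x = 4 + 10·t and substitute into x ≡ 2 (mod 9): 10·t ≡ 2 − 4 = -2 (mod 9).
    Reduce coefficients mod 9: 1·t ≡ 7 (mod 9).
    So t ≡ 7 (mod 9).
    Then x = 4 + 10·7 = 74, valid modulo lcm(10, 9) = 90: x ≡ 74 (mod 90).
  Combine with x ≡ 3 (mod 12): gcd(90, 12) = 6, and 3 - 74 = -71 is NOT divisible by 6.
    ⇒ system is inconsistent (no integer solution).

No solution (the system is inconsistent).


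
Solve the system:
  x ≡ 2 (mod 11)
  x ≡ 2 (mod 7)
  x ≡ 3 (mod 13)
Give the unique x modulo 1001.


Moduli 11, 7, 13 are pairwise coprime; by CRT there is a unique solution modulo M = 11 · 7 · 13 = 1001.
Solve pairwise, accumulating the modulus:
  Start with x ≡ 2 (mod 11).
  Combine with x ≡ 2 (mod 7): since gcd(11, 7) = 1, we get a unique residue mod 77.
    Write x = 2 + 11·t and substitute into x ≡ 2 (mod 7): 11·t ≡ 2 − 2 = 0 (mod 7).
    Reduce coefficients mod 7: 4·t ≡ 0 (mod 7).
    The inverse of 4 mod 7 is 2 (since 4·2 = 8 = 1·7 + 1), so t ≡ 2·0 = 0 ≡ 0 (mod 7).
    Then x = 2 + 11·0 = 2, valid modulo lcm(11, 7) = 77: x ≡ 2 (mod 77).
  Combine with x ≡ 3 (mod 13): since gcd(77, 13) = 1, we get a unique residue mod 1001.
    Write x = 2 + 77·t and substitute into x ≡ 3 (mod 13): 77·t ≡ 3 − 2 = 1 (mod 13).
    Reduce coefficients mod 13: 12·t ≡ 1 (mod 13).
    The inverse of 12 mod 13 is 12 (since 12·12 = 144 = 11·13 + 1), so t ≡ 12·1 = 12 ≡ 12 (mod 13).
    Then x = 2 + 77·12 = 926, valid modulo lcm(77, 13) = 1001: x ≡ 926 (mod 1001).
Verify: 926 mod 11 = 2 ✓, 926 mod 7 = 2 ✓, 926 mod 13 = 3 ✓.

x ≡ 926 (mod 1001).


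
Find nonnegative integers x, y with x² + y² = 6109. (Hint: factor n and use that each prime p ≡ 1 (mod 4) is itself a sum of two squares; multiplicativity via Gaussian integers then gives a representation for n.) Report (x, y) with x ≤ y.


Step 1: Factor n = 6109 = 41 · 149.
Step 2: Check the mod-4 condition on each prime factor: 41 ≡ 1 (mod 4), exponent 1; 149 ≡ 1 (mod 4), exponent 1.
All primes ≡ 3 (mod 4) appear to even exponent (or don't appear), so by the two-squares theorem n IS expressible as a sum of two squares.
Step 3: Build a representation. Here n = 41 · 149 is a product of primes ≡ 1 (mod 4). Each prime p ≡ 1 (mod 4) is itself a sum of two squares; find a² by testing p − a² for a perfect square:
  41: 41 − 1² = 40, 41 − 2² = 37, 41 − 3² = 32, 41 − 4² = 25 = 5² ⇒ 41 = 4² + 5².
  149: 149 − 1² = 148, 149 − 2² = 145, 149 − 3² = 140, 149 − 4² = 133, 149 − 5² = 124, 149 − 6² = 113, 149 − 7² = 100 = 10² ⇒ 149 = 7² + 10².
  Combine using the Brahmagupta–Fibonacci identity (a² + b²)(c² + d²) = (ac − bd)² + (ad + bc)² = (ac + bd)² + (ad − bc)²:
  41 · 149 = 6109: from (4² + 5²)(7² + 10²), take (4·7 − 5·10, 4·10 + 5·7) = (28 − 50, 40 + 35) = (-22, 75); dropping signs (only squares matter) gives (22, 75); check 22² + 75² = 484 + 5625 = 6109 ✓.
Step 4: Order so x ≤ y and verify: 22² + 75² = 484 + 5625 = 6109 = n. ✓

n = 6109 = 22² + 75² (one valid representation with x ≤ y).


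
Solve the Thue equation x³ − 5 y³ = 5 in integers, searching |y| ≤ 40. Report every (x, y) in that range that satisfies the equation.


The equation is x³ - 5y³ = 5. For fixed y, x³ = 5·y³ + 5, so a solution requires the RHS to be a perfect cube.
Strategy: iterate y from -40 to 40, compute RHS = 5·y³ + 5, and check whether it is a (positive or negative) perfect cube.
Check small values of y:
  y = 0: RHS = 5 is not a perfect cube.
  y = 1: RHS = 10 is not a perfect cube.
  y = -1: RHS = 0 = (0)³ ⇒ x = 0 works.
  y = 2: RHS = 45 is not a perfect cube.
  y = -2: RHS = -35 is not a perfect cube.
  y = 3: RHS = 140 is not a perfect cube.
  y = -3: RHS = -130 is not a perfect cube.
Continuing the search up to |y| = 40 finds no further solutions beyond those listed.
Collected solutions: (0, -1).

Solutions (with |y| ≤ 40): (0, -1).


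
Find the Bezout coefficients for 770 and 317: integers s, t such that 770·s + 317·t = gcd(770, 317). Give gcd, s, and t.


Euclidean algorithm on (770, 317) — divide until remainder is 0:
  770 = 2 · 317 + 136
  317 = 2 · 136 + 45
  136 = 3 · 45 + 1
  45 = 45 · 1 + 0
gcd(770, 317) = 1.
Track Bezout coefficients alongside the remainders: start with r₀ = 770 = a·1 + b·0 (s = 1, t = 0) and r₁ = 317 = a·0 + b·1 (s = 0, t = 1); each new remainder r_{k+1} = r_{k-1} − q_k·r_k inherits s_{k+1} = s_{k-1} − q_k·s_k, t_{k+1} = t_{k-1} − q_k·t_k, so r_k = a·s_k + b·t_k at every step:
  q = 2: r = 136, s = 1 − 2·0 = 1, t = 0 − 2·1 = -2  (check: 770·1 + 317·(-2) = 136)
  q = 2: r = 45, s = 0 − 2·1 = -2, t = 1 − 2·(-2) = 5  (check: 770·(-2) + 317·5 = 45)
  q = 3: r = 1, s = 1 − 3·(-2) = 7, t = -2 − 3·5 = -17  (check: 770·7 + 317·(-17) = 1)
The row with r = 1 (the gcd) gives the Bezout coefficients s = 7, t = -17.
Result: 770 · (7) + 317 · (-17) = 1.

gcd(770, 317) = 1; s = 7, t = -17 (check: 770·7 + 317·(-17) = 1).


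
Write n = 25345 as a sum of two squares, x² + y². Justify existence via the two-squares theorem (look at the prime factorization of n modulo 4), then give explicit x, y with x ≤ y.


Step 1: Factor n = 25345 = 5 · 37 · 137.
Step 2: Check the mod-4 condition on each prime factor: 5 ≡ 1 (mod 4), exponent 1; 37 ≡ 1 (mod 4), exponent 1; 137 ≡ 1 (mod 4), exponent 1.
All primes ≡ 3 (mod 4) appear to even exponent (or don't appear), so by the two-squares theorem n IS expressible as a sum of two squares.
Step 3: Build a representation. Here n = 5 · 37 · 137 is a product of primes ≡ 1 (mod 4). Each prime p ≡ 1 (mod 4) is itself a sum of two squares; find a² by testing p − a² for a perfect square:
  5: 5 − 1² = 4 = 2² ⇒ 5 = 1² + 2².
  37: 37 − 1² = 36 = 6² ⇒ 37 = 1² + 6².
  137: 137 − 1² = 136, 137 − 2² = 133, 137 − 3² = 128, 137 − 4² = 121 = 11² ⇒ 137 = 4² + 11².
  Combine using the Brahmagupta–Fibonacci identity (a² + b²)(c² + d²) = (ac − bd)² + (ad + bc)² = (ac + bd)² + (ad − bc)²:
  5 · 37 = 185: from (1² + 2²)(1² + 6²), take (1·1 − 2·6, 1·6 + 2·1) = (1 − 12, 6 + 2) = (-11, 8); dropping signs (only squares matter) gives (11, 8); check 11² + 8² = 121 + 64 = 185 ✓.
  185 · 137 = 25345: from (11² + 8²)(4² + 11²), take (11·4 − 8·11, 11·11 + 8·4) = (44 − 88, 121 + 32) = (-44, 153); dropping signs (only squares matter) gives (44, 153); check 44² + 153² = 1936 + 23409 = 25345 ✓.
Step 4: Order so x ≤ y and verify: 44² + 153² = 1936 + 23409 = 25345 = n. ✓

n = 25345 = 44² + 153² (one valid representation with x ≤ y).


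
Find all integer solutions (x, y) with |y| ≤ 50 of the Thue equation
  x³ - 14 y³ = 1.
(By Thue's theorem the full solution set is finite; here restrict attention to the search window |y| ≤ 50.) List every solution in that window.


The equation is x³ - 14y³ = 1. For fixed y, x³ = 14·y³ + 1, so a solution requires the RHS to be a perfect cube.
Strategy: iterate y from -50 to 50, compute RHS = 14·y³ + 1, and check whether it is a (positive or negative) perfect cube.
Check small values of y:
  y = 0: RHS = 1 = (1)³ ⇒ x = 1 works.
  y = 1: RHS = 15 is not a perfect cube.
  y = -1: RHS = -13 is not a perfect cube.
  y = 2: RHS = 113 is not a perfect cube.
  y = -2: RHS = -111 is not a perfect cube.
  y = 3: RHS = 379 is not a perfect cube.
  y = -3: RHS = -377 is not a perfect cube.
Continuing the search up to |y| = 50 finds no further solutions beyond those listed.
Collected solutions: (1, 0).

Solutions (with |y| ≤ 50): (1, 0).


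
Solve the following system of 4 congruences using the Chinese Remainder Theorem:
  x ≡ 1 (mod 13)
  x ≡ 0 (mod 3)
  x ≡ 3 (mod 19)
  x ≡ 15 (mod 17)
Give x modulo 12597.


Product of moduli M = 13 · 3 · 19 · 17 = 12597.
Merge one congruence at a time:
  Start: x ≡ 1 (mod 13).
  Combine with x ≡ 0 (mod 3); new modulus lcm = 39.
    Write x = 1 + 13·t and substitute into x ≡ 0 (mod 3): 13·t ≡ 0 − 1 = -1 (mod 3).
    Reduce coefficients mod 3: 1·t ≡ 2 (mod 3).
    So t ≡ 2 (mod 3).
    Then x = 1 + 13·2 = 27, valid modulo lcm(13, 3) = 39: x ≡ 27 (mod 39).
  Combine with x ≡ 3 (mod 19); new modulus lcm = 741.
    Write x = 27 + 39·t and substitute into x ≡ 3 (mod 19): 39·t ≡ 3 − 27 = -24 (mod 19).
    Reduce coefficients mod 19: 1·t ≡ 14 (mod 19).
    So t ≡ 14 (mod 19).
    Then x = 27 + 39·14 = 573, valid modulo lcm(39, 19) = 741: x ≡ 573 (mod 741).
  Combine with x ≡ 15 (mod 17); new modulus lcm = 12597.
    Write x = 573 + 741·t and substitute into x ≡ 15 (mod 17): 741·t ≡ 15 − 573 = -558 (mod 17).
    Reduce coefficients mod 17: 10·t ≡ 3 (mod 17).
    The inverse of 10 mod 17 is 12 (since 10·12 = 120 = 7·17 + 1), so t ≡ 12·3 = 36 ≡ 2 (mod 17).
    Then x = 573 + 741·2 = 2055, valid modulo lcm(741, 17) = 12597: x ≡ 2055 (mod 12597).
Verify against each original: 2055 mod 13 = 1, 2055 mod 3 = 0, 2055 mod 19 = 3, 2055 mod 17 = 15.

x ≡ 2055 (mod 12597).


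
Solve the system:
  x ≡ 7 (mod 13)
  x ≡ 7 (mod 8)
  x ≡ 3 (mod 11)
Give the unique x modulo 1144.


Moduli 13, 8, 11 are pairwise coprime; by CRT there is a unique solution modulo M = 13 · 8 · 11 = 1144.
Solve pairwise, accumulating the modulus:
  Start with x ≡ 7 (mod 13).
  Combine with x ≡ 7 (mod 8): since gcd(13, 8) = 1, we get a unique residue mod 104.
    Write x = 7 + 13·t and substitute into x ≡ 7 (mod 8): 13·t ≡ 7 − 7 = 0 (mod 8).
    Reduce coefficients mod 8: 5·t ≡ 0 (mod 8).
    The inverse of 5 mod 8 is 5 (since 5·5 = 25 = 3·8 + 1), so t ≡ 5·0 = 0 ≡ 0 (mod 8).
    Then x = 7 + 13·0 = 7, valid modulo lcm(13, 8) = 104: x ≡ 7 (mod 104).
  Combine with x ≡ 3 (mod 11): since gcd(104, 11) = 1, we get a unique residue mod 1144.
    Write x = 7 + 104·t and substitute into x ≡ 3 (mod 11): 104·t ≡ 3 − 7 = -4 (mod 11).
    Reduce coefficients mod 11: 5·t ≡ 7 (mod 11).
    The inverse of 5 mod 11 is 9 (since 5·9 = 45 = 4·11 + 1), so t ≡ 9·7 = 63 ≡ 8 (mod 11).
    Then x = 7 + 104·8 = 839, valid modulo lcm(104, 11) = 1144: x ≡ 839 (mod 1144).
Verify: 839 mod 13 = 7 ✓, 839 mod 8 = 7 ✓, 839 mod 11 = 3 ✓.

x ≡ 839 (mod 1144).


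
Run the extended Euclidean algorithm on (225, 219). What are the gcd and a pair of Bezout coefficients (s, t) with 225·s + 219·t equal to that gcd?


Euclidean algorithm on (225, 219) — divide until remainder is 0:
  225 = 1 · 219 + 6
  219 = 36 · 6 + 3
  6 = 2 · 3 + 0
gcd(225, 219) = 3.
Track Bezout coefficients alongside the remainders: start with r₀ = 225 = a·1 + b·0 (s = 1, t = 0) and r₁ = 219 = a·0 + b·1 (s = 0, t = 1); each new remainder r_{k+1} = r_{k-1} − q_k·r_k inherits s_{k+1} = s_{k-1} − q_k·s_k, t_{k+1} = t_{k-1} − q_k·t_k, so r_k = a·s_k + b·t_k at every step:
  q = 1: r = 6, s = 1 − 1·0 = 1, t = 0 − 1·1 = -1  (check: 225·1 + 219·(-1) = 6)
  q = 36: r = 3, s = 0 − 36·1 = -36, t = 1 − 36·(-1) = 37  (check: 225·(-36) + 219·37 = 3)
The row with r = 3 (the gcd) gives the Bezout coefficients s = -36, t = 37.
Result: 225 · (-36) + 219 · (37) = 3.

gcd(225, 219) = 3; s = -36, t = 37 (check: 225·(-36) + 219·37 = 3).


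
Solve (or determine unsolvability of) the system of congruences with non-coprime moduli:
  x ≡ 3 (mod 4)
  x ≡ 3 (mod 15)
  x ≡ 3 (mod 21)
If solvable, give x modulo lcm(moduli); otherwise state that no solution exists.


Moduli 4, 15, 21 are not pairwise coprime, so CRT works modulo lcm(m_i) when all pairwise compatibility conditions hold.
Pairwise compatibility: gcd(m_i, m_j) must divide a_i - a_j for every pair.
Merge one congruence at a time:
  Start: x ≡ 3 (mod 4).
  Combine with x ≡ 3 (mod 15): gcd(4, 15) = 1; 3 - 3 = 0, which IS divisible by 1, so compatible.
    Write x = 3 + 4·t and substitute into x ≡ 3 (mod 15): 4·t ≡ 3 − 3 = 0 (mod 15).
    The inverse of 4 mod 15 is 4 (since 4·4 = 16 = 1·15 + 1), so t ≡ 4·0 = 0 ≡ 0 (mod 15).
    Then x = 3 + 4·0 = 3, valid modulo lcm(4, 15) = 60: x ≡ 3 (mod 60).
  Combine with x ≡ 3 (mod 21): gcd(60, 21) = 3; 3 - 3 = 0, which IS divisible by 3, so compatible.
    Write x = 3 + 60·t and substitute into x ≡ 3 (mod 21): 60·t ≡ 3 − 3 = 0 (mod 21).
    Divide the congruence (and modulus) by g = 3: 20·t ≡ 0 (mod 7).
    Reduce coefficients mod 7: 6·t ≡ 0 (mod 7).
    The inverse of 6 mod 7 is 6 (since 6·6 = 36 = 5·7 + 1), so t ≡ 6·0 = 0 ≡ 0 (mod 7).
    Then x = 3 + 60·0 = 3, valid modulo lcm(60, 21) = 420: x ≡ 3 (mod 420).
Verify: 3 mod 4 = 3, 3 mod 15 = 3, 3 mod 21 = 3.

x ≡ 3 (mod 420).


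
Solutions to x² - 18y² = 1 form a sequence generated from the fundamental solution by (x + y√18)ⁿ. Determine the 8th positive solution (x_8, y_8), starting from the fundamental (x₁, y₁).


Step 1: Find the fundamental solution (x₁, y₁) of x² - 18y² = 1.
  Expand √18 as a continued fraction. a₀ = ⌊√18⌋ = 4; iterate m_{k+1} = d_k·a_k − m_k, d_{k+1} = (18 − m_{k+1}²)/d_k, a_{k+1} = ⌊(a₀ + m_{k+1})/d_{k+1}⌋ (starting m₀ = 0, d₀ = 1), with convergents p_k = a_k·p_{k-1} + p_{k-2}, q_k = a_k·q_{k-1} + q_{k-2} (p₋₁ = 1, q₋₁ = 0):
  k = 0: a₀ = 4; p₀/q₀ = 4/1; p₀² − 18·q₀² = 16 − 18 = -2.
  k = 1: m = 4, d = 2, a = ⌊(4 + 4)/2⌋ = 4; p/q = (4·4 + 1)/(4·1 + 0) = 17/4; p² − 18·q² = 289 − 288 = 1.
  The first convergent with p² − 18·q² = 1 gives the fundamental solution (x₁, y₁) = (17, 4).
Step 2: Apply the recurrence (x_{n+1}, y_{n+1}) = (x₁x_n + 18y₁y_n, x₁y_n + y₁x_n) repeatedly.
  From (x_1, y_1) = (17, 4): x_2 = 17·17 + 18·4·4 = 577; y_2 = 17·4 + 4·17 = 136.
  From (x_2, y_2) = (577, 136): x_3 = 17·577 + 18·4·136 = 19601; y_3 = 17·136 + 4·577 = 4620.
  From (x_3, y_3) = (19601, 4620): x_4 = 17·19601 + 18·4·4620 = 665857; y_4 = 17·4620 + 4·19601 = 156944.
  From (x_4, y_4) = (665857, 156944): x_5 = 17·665857 + 18·4·156944 = 22619537; y_5 = 17·156944 + 4·665857 = 5331476.
  From (x_5, y_5) = (22619537, 5331476): x_6 = 17·22619537 + 18·4·5331476 = 768398401; y_6 = 17·5331476 + 4·22619537 = 181113240.
  From (x_6, y_6) = (768398401, 181113240): x_7 = 17·768398401 + 18·4·181113240 = 26102926097; y_7 = 17·181113240 + 4·768398401 = 6152518684.
  From (x_7, y_7) = (26102926097, 6152518684): x_8 = 17·26102926097 + 18·4·6152518684 = 886731088897; y_8 = 17·6152518684 + 4·26102926097 = 209004522016.
Step 3: Verify x_8² - 18·y_8² = 786292024016459316676609 - 786292024016459316676608 = 1 (should be 1). ✓

(x_1, y_1) = (17, 4); (x_8, y_8) = (886731088897, 209004522016).


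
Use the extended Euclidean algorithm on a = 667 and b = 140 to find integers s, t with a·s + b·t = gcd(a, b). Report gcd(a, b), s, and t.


Euclidean algorithm on (667, 140) — divide until remainder is 0:
  667 = 4 · 140 + 107
  140 = 1 · 107 + 33
  107 = 3 · 33 + 8
  33 = 4 · 8 + 1
  8 = 8 · 1 + 0
gcd(667, 140) = 1.
Track Bezout coefficients alongside the remainders: start with r₀ = 667 = a·1 + b·0 (s = 1, t = 0) and r₁ = 140 = a·0 + b·1 (s = 0, t = 1); each new remainder r_{k+1} = r_{k-1} − q_k·r_k inherits s_{k+1} = s_{k-1} − q_k·s_k, t_{k+1} = t_{k-1} − q_k·t_k, so r_k = a·s_k + b·t_k at every step:
  q = 4: r = 107, s = 1 − 4·0 = 1, t = 0 − 4·1 = -4  (check: 667·1 + 140·(-4) = 107)
  q = 1: r = 33, s = 0 − 1·1 = -1, t = 1 − 1·(-4) = 5  (check: 667·(-1) + 140·5 = 33)
  q = 3: r = 8, s = 1 − 3·(-1) = 4, t = -4 − 3·5 = -19  (check: 667·4 + 140·(-19) = 8)
  q = 4: r = 1, s = -1 − 4·4 = -17, t = 5 − 4·(-19) = 81  (check: 667·(-17) + 140·81 = 1)
The row with r = 1 (the gcd) gives the Bezout coefficients s = -17, t = 81.
Result: 667 · (-17) + 140 · (81) = 1.

gcd(667, 140) = 1; s = -17, t = 81 (check: 667·(-17) + 140·81 = 1).


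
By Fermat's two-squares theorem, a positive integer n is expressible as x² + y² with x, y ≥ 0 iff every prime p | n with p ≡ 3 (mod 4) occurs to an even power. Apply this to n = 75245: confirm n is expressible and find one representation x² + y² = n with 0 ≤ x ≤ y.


Step 1: Factor n = 75245 = 5 · 101 · 149.
Step 2: Check the mod-4 condition on each prime factor: 5 ≡ 1 (mod 4), exponent 1; 101 ≡ 1 (mod 4), exponent 1; 149 ≡ 1 (mod 4), exponent 1.
All primes ≡ 3 (mod 4) appear to even exponent (or don't appear), so by the two-squares theorem n IS expressible as a sum of two squares.
Step 3: Build a representation. Here n = 5 · 101 · 149 is a product of primes ≡ 1 (mod 4). Each prime p ≡ 1 (mod 4) is itself a sum of two squares; find a² by testing p − a² for a perfect square:
  5: 5 − 1² = 4 = 2² ⇒ 5 = 1² + 2².
  101: 101 − 1² = 100 = 10² ⇒ 101 = 1² + 10².
  149: 149 − 1² = 148, 149 − 2² = 145, 149 − 3² = 140, 149 − 4² = 133, 149 − 5² = 124, 149 − 6² = 113, 149 − 7² = 100 = 10² ⇒ 149 = 7² + 10².
  Combine using the Brahmagupta–Fibonacci identity (a² + b²)(c² + d²) = (ac − bd)² + (ad + bc)² = (ac + bd)² + (ad − bc)²:
  5 · 101 = 505: from (1² + 2²)(1² + 10²), take (1·1 − 2·10, 1·10 + 2·1) = (1 − 20, 10 + 2) = (-19, 12); dropping signs (only squares matter) gives (19, 12); check 19² + 12² = 361 + 144 = 505 ✓.
  505 · 149 = 75245: from (19² + 12²)(7² + 10²), take (19·7 − 12·10, 19·10 + 12·7) = (133 − 120, 190 + 84) = (13, 274); check 13² + 274² = 169 + 75076 = 75245 ✓.
Step 4: Order so x ≤ y and verify: 13² + 274² = 169 + 75076 = 75245 = n. ✓

n = 75245 = 13² + 274² (one valid representation with x ≤ y).


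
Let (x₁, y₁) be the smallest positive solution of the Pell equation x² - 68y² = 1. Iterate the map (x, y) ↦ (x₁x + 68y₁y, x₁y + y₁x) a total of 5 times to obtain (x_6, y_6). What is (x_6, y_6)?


Step 1: Find the fundamental solution (x₁, y₁) of x² - 68y² = 1.
  Expand √68 as a continued fraction. a₀ = ⌊√68⌋ = 8; iterate m_{k+1} = d_k·a_k − m_k, d_{k+1} = (68 − m_{k+1}²)/d_k, a_{k+1} = ⌊(a₀ + m_{k+1})/d_{k+1}⌋ (starting m₀ = 0, d₀ = 1), with convergents p_k = a_k·p_{k-1} + p_{k-2}, q_k = a_k·q_{k-1} + q_{k-2} (p₋₁ = 1, q₋₁ = 0):
  k = 0: a₀ = 8; p₀/q₀ = 8/1; p₀² − 68·q₀² = 64 − 68 = -4.
  k = 1: m = 8, d = 4, a = ⌊(8 + 8)/4⌋ = 4; p/q = (4·8 + 1)/(4·1 + 0) = 33/4; p² − 68·q² = 1089 − 1088 = 1.
  The first convergent with p² − 68·q² = 1 gives the fundamental solution (x₁, y₁) = (33, 4).
Step 2: Apply the recurrence (x_{n+1}, y_{n+1}) = (x₁x_n + 68y₁y_n, x₁y_n + y₁x_n) repeatedly.
  From (x_1, y_1) = (33, 4): x_2 = 33·33 + 68·4·4 = 2177; y_2 = 33·4 + 4·33 = 264.
  From (x_2, y_2) = (2177, 264): x_3 = 33·2177 + 68·4·264 = 143649; y_3 = 33·264 + 4·2177 = 17420.
  From (x_3, y_3) = (143649, 17420): x_4 = 33·143649 + 68·4·17420 = 9478657; y_4 = 33·17420 + 4·143649 = 1149456.
  From (x_4, y_4) = (9478657, 1149456): x_5 = 33·9478657 + 68·4·1149456 = 625447713; y_5 = 33·1149456 + 4·9478657 = 75846676.
  From (x_5, y_5) = (625447713, 75846676): x_6 = 33·625447713 + 68·4·75846676 = 41270070401; y_6 = 33·75846676 + 4·625447713 = 5004731160.
Step 3: Verify x_6² - 68·y_6² = 1703218710903496300801 - 1703218710903496300800 = 1 (should be 1). ✓

(x_1, y_1) = (33, 4); (x_6, y_6) = (41270070401, 5004731160).


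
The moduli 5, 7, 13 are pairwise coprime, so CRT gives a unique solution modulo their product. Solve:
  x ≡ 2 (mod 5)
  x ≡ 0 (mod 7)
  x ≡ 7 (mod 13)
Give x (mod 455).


Moduli 5, 7, 13 are pairwise coprime; by CRT there is a unique solution modulo M = 5 · 7 · 13 = 455.
Solve pairwise, accumulating the modulus:
  Start with x ≡ 2 (mod 5).
  Combine with x ≡ 0 (mod 7): since gcd(5, 7) = 1, we get a unique residue mod 35.
    Write x = 2 + 5·t and substitute into x ≡ 0 (mod 7): 5·t ≡ 0 − 2 = -2 (mod 7).
    Reduce coefficients mod 7: 5·t ≡ 5 (mod 7).
    The inverse of 5 mod 7 is 3 (since 5·3 = 15 = 2·7 + 1), so t ≡ 3·5 = 15 ≡ 1 (mod 7).
    Then x = 2 + 5·1 = 7, valid modulo lcm(5, 7) = 35: x ≡ 7 (mod 35).
  Combine with x ≡ 7 (mod 13): since gcd(35, 13) = 1, we get a unique residue mod 455.
    Write x = 7 + 35·t and substitute into x ≡ 7 (mod 13): 35·t ≡ 7 − 7 = 0 (mod 13).
    Reduce coefficients mod 13: 9·t ≡ 0 (mod 13).
    The inverse of 9 mod 13 is 3 (since 9·3 = 27 = 2·13 + 1), so t ≡ 3·0 = 0 ≡ 0 (mod 13).
    Then x = 7 + 35·0 = 7, valid modulo lcm(35, 13) = 455: x ≡ 7 (mod 455).
Verify: 7 mod 5 = 2 ✓, 7 mod 7 = 0 ✓, 7 mod 13 = 7 ✓.

x ≡ 7 (mod 455).


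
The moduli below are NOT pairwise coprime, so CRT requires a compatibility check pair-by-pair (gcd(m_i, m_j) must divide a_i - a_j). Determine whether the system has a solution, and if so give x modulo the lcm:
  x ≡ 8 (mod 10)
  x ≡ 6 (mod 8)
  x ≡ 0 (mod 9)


Moduli 10, 8, 9 are not pairwise coprime, so CRT works modulo lcm(m_i) when all pairwise compatibility conditions hold.
Pairwise compatibility: gcd(m_i, m_j) must divide a_i - a_j for every pair.
Merge one congruence at a time:
  Start: x ≡ 8 (mod 10).
  Combine with x ≡ 6 (mod 8): gcd(10, 8) = 2; 6 - 8 = -2, which IS divisible by 2, so compatible.
    Write x = 8 + 10·t and substitute into x ≡ 6 (mod 8): 10·t ≡ 6 − 8 = -2 (mod 8).
    Divide the congruence (and modulus) by g = 2: 5·t ≡ -1 (mod 4).
    Reduce coefficients mod 4: 1·t ≡ 3 (mod 4).
    So t ≡ 3 (mod 4).
    Then x = 8 + 10·3 = 38, valid modulo lcm(10, 8) = 40: x ≡ 38 (mod 40).
  Combine with x ≡ 0 (mod 9): gcd(40, 9) = 1; 0 - 38 = -38, which IS divisible by 1, so compatible.
    Write x = 38 + 40·t and substitute into x ≡ 0 (mod 9): 40·t ≡ 0 − 38 = -38 (mod 9).
    Reduce coefficients mod 9: 4·t ≡ 7 (mod 9).
    The inverse of 4 mod 9 is 7 (since 4·7 = 28 = 3·9 + 1), so t ≡ 7·7 = 49 ≡ 4 (mod 9).
    Then x = 38 + 40·4 = 198, valid modulo lcm(40, 9) = 360: x ≡ 198 (mod 360).
Verify: 198 mod 10 = 8, 198 mod 8 = 6, 198 mod 9 = 0.

x ≡ 198 (mod 360).
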